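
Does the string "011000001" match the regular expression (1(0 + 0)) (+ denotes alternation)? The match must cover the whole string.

no

No split of 011000001 into u·v has 1 matching u and (0+0) matching v.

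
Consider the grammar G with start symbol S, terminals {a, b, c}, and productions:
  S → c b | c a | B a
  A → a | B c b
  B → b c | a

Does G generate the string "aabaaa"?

no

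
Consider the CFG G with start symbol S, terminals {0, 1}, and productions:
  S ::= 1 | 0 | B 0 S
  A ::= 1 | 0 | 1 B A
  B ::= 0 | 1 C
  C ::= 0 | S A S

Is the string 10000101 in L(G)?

yes

S ⇒ B0S ⇒ 1C0S ⇒ 1SAS0S ⇒ 1B0SAS0S ⇒ 100SAS0S ⇒ 1000AS0S ⇒ 10000S0S ⇒ 1000010S ⇒ 10000101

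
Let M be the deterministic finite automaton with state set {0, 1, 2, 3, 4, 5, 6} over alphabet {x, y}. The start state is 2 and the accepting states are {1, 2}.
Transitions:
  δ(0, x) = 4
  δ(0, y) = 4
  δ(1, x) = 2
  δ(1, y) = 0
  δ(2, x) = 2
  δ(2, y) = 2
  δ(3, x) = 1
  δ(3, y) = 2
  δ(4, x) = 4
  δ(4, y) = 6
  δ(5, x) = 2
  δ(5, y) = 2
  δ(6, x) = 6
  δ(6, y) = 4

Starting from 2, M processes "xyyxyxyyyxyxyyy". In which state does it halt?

2 --x--> 2
2 --y--> 2
2 --y--> 2
2 --x--> 2
2 --y--> 2
2 --x--> 2
2 --y--> 2
2 --y--> 2
2 --y--> 2
2 --x--> 2
2 --y--> 2
2 --x--> 2
2 --y--> 2
2 --y--> 2
2 --y--> 2

2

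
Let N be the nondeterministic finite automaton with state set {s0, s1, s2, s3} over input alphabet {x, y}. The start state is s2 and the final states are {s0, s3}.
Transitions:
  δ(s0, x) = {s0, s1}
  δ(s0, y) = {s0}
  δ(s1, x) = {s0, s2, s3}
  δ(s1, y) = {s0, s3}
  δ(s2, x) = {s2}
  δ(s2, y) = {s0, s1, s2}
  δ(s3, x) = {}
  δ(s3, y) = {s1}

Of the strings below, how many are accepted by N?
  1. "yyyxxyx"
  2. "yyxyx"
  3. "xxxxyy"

3

"yyyxxyx": accepted
"yyxyx": accepted
"xxxxyy": accepted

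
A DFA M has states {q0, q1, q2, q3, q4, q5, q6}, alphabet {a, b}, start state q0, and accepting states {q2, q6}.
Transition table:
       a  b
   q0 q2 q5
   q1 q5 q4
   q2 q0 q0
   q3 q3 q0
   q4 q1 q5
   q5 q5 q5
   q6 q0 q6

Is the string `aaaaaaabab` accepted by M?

q0 --a--> q2
q2 --a--> q0
q0 --a--> q2
q2 --a--> q0
q0 --a--> q2
q2 --a--> q0
q0 --a--> q2
q2 --b--> q0
q0 --a--> q2
q2 --b--> q0
End in state q0, which is not an accepting state.

rejected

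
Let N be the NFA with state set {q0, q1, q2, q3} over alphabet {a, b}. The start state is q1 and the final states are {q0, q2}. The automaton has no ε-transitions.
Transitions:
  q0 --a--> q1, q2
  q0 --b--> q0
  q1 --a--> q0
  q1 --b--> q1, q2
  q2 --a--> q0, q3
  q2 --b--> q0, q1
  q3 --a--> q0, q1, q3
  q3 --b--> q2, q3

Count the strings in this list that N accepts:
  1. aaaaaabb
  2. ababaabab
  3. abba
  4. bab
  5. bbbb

5

aaaaaabb: accepted
ababaabab: accepted
abba: accepted
bab: accepted
bbbb: accepted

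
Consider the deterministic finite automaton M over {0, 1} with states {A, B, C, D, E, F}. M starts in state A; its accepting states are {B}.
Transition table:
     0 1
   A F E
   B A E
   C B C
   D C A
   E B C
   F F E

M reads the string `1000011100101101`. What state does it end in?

E

A --1--> E
E --0--> B
B --0--> A
A --0--> F
F --0--> F
F --1--> E
E --1--> C
C --1--> C
C --0--> B
B --0--> A
A --1--> E
E --0--> B
B --1--> E
E --1--> C
C --0--> B
B --1--> E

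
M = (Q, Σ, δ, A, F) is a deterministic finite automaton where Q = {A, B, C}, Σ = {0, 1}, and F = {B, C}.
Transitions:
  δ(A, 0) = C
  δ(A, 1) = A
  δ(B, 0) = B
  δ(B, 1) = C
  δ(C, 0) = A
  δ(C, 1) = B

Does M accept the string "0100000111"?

A --0--> C
C --1--> B
B --0--> B
B --0--> B
B --0--> B
B --0--> B
B --0--> B
B --1--> C
C --1--> B
B --1--> C
End in state C, which is an accepting state.

accepted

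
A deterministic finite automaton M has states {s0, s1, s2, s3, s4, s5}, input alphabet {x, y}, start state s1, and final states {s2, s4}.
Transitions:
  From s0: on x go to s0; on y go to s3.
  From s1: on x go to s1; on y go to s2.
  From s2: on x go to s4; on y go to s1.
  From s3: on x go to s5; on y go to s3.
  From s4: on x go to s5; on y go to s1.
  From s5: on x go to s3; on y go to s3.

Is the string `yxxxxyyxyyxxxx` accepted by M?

rejected

s1 --y--> s2
s2 --x--> s4
s4 --x--> s5
s5 --x--> s3
s3 --x--> s5
s5 --y--> s3
s3 --y--> s3
s3 --x--> s5
s5 --y--> s3
s3 --y--> s3
s3 --x--> s5
s5 --x--> s3
s3 --x--> s5
s5 --x--> s3
End in state s3, which is not an accepting state.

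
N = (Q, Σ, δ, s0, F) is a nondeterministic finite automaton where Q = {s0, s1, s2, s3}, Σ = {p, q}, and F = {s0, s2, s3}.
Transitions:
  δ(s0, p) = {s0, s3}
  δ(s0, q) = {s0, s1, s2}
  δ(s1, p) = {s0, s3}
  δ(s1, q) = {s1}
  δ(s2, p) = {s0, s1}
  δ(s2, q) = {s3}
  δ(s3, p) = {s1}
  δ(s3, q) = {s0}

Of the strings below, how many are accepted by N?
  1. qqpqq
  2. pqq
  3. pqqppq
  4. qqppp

qqpqq: accepted
pqq: accepted
pqqppq: accepted
qqppp: accepted

4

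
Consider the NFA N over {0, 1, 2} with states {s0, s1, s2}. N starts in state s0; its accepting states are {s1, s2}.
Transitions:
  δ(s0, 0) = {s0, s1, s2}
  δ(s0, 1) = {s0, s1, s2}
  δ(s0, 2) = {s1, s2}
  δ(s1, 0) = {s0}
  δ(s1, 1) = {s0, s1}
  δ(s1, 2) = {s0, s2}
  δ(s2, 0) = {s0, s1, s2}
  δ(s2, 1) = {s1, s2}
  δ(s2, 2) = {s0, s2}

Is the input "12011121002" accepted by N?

accepted

Start: {s0}
read 1: {s0, s1, s2}
read 2: {s0, s1, s2}
read 0: {s0, s1, s2}
read 1: {s0, s1, s2}
read 1: {s0, s1, s2}
read 1: {s0, s1, s2}
read 2: {s0, s1, s2}
read 1: {s0, s1, s2}
read 0: {s0, s1, s2}
read 0: {s0, s1, s2}
read 2: {s0, s1, s2}
Reachable ∩ accepting = {s1, s2} — nonempty.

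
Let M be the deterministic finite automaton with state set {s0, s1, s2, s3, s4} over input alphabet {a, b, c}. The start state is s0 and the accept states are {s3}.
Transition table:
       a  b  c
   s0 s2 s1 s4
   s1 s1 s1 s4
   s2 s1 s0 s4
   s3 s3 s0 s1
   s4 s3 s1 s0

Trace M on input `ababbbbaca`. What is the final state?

s3

s0 --a--> s2
s2 --b--> s0
s0 --a--> s2
s2 --b--> s0
s0 --b--> s1
s1 --b--> s1
s1 --b--> s1
s1 --a--> s1
s1 --c--> s4
s4 --a--> s3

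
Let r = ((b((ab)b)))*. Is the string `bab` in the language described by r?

no

bab cannot be split into zero or more pieces each matching (b((ab)b)).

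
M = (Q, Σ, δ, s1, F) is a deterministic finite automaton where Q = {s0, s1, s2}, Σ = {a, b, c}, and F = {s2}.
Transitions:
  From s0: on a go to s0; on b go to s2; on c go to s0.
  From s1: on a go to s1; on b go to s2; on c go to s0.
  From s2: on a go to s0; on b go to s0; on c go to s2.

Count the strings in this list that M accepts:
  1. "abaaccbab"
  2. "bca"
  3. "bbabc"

"abaaccbab": accepted
"bca": rejected
"bbabc": accepted

2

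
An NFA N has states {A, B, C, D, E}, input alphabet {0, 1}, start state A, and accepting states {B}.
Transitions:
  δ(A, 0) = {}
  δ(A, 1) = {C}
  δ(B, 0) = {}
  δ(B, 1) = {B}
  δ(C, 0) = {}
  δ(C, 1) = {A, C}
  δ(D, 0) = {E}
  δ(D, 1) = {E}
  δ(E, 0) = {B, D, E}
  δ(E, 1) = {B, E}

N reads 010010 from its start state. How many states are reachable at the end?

0

Start: {A}
read 0: {}
The reachable set is empty and stays empty for the remaining 5 symbols.
Final reachable set {} has 0 states.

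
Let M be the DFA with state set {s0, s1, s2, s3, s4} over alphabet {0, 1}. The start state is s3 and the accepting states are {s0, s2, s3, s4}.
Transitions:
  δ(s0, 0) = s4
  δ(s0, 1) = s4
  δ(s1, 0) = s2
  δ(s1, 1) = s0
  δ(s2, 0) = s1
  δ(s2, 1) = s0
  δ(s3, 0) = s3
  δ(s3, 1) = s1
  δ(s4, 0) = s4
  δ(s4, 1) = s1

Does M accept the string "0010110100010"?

s3 --0--> s3
s3 --0--> s3
s3 --1--> s1
s1 --0--> s2
s2 --1--> s0
s0 --1--> s4
s4 --0--> s4
s4 --1--> s1
s1 --0--> s2
s2 --0--> s1
s1 --0--> s2
s2 --1--> s0
s0 --0--> s4
End in state s4, which is an accepting state.

accepted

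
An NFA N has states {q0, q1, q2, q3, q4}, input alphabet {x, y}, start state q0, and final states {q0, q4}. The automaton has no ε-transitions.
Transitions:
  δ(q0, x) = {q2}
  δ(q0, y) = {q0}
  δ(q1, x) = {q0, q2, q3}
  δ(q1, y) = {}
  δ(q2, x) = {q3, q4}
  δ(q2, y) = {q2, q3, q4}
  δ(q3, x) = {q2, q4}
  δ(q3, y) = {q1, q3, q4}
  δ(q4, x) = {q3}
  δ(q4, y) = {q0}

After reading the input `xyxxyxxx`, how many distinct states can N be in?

3

Start: {q0}
read x: {q2}
read y: {q2, q3, q4}
read x: {q2, q3, q4}
read x: {q2, q3, q4}
read y: {q0, q1, q2, q3, q4}
read x: {q0, q2, q3, q4}
read x: {q2, q3, q4}
read x: {q2, q3, q4}
Final reachable set {q2, q3, q4} has 3 states.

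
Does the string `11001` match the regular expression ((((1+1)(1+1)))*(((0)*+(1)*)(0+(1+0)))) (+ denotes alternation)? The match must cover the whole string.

Split as 11·001: (((1+1)(1+1)))* matches 11 and (((0)*+(1)*)(0+(1+0))) matches 001.

yes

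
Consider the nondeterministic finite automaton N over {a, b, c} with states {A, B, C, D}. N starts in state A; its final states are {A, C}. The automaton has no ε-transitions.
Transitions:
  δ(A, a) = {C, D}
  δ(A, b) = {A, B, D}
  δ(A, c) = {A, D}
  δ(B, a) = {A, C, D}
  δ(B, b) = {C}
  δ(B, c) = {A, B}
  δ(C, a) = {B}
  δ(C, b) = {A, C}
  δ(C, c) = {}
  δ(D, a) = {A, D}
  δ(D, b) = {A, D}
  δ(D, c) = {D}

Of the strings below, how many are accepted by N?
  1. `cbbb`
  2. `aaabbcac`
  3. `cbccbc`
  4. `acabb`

`cbbb`: accepted
`aaabbcac`: accepted
`cbccbc`: accepted
`acabb`: accepted

4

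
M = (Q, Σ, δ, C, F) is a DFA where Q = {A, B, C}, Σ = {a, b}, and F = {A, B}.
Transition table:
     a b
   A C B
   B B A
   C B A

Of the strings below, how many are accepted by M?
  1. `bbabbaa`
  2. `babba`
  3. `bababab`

`bbabbaa`: accepted
`babba`: accepted
`bababab`: accepted

3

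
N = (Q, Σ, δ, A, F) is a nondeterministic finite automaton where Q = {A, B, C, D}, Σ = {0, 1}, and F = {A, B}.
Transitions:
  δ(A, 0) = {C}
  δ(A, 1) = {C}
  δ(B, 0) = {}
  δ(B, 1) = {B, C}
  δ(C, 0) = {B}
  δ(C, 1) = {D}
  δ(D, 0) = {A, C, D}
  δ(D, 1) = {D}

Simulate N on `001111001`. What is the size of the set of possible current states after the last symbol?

Start: {A}
read 0: {C}
read 0: {B}
read 1: {B, C}
read 1: {B, C, D}
read 1: {B, C, D}
read 1: {B, C, D}
read 0: {A, B, C, D}
read 0: {A, B, C, D}
read 1: {B, C, D}
Final reachable set {B, C, D} has 3 states.

3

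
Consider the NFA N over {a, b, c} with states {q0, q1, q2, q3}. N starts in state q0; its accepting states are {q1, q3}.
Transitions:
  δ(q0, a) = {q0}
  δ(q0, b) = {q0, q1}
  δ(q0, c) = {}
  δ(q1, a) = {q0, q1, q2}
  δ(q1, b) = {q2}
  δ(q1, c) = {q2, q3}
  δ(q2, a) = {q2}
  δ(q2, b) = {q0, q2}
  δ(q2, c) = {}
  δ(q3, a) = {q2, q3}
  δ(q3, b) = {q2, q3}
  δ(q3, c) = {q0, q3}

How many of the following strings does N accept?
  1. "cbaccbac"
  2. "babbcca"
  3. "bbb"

2

"cbaccbac": rejected
"babbcca": accepted
"bbb": accepted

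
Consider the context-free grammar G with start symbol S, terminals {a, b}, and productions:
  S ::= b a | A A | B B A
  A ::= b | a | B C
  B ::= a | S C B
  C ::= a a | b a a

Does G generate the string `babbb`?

no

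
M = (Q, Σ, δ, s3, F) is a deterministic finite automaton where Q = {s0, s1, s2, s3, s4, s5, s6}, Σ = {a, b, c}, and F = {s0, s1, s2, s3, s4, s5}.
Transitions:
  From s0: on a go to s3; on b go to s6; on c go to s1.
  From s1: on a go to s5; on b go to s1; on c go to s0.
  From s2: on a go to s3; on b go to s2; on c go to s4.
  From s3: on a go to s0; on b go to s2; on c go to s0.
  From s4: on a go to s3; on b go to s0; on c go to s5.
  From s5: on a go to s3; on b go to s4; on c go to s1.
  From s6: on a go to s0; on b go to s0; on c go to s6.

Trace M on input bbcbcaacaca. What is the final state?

s3

s3 --b--> s2
s2 --b--> s2
s2 --c--> s4
s4 --b--> s0
s0 --c--> s1
s1 --a--> s5
s5 --a--> s3
s3 --c--> s0
s0 --a--> s3
s3 --c--> s0
s0 --a--> s3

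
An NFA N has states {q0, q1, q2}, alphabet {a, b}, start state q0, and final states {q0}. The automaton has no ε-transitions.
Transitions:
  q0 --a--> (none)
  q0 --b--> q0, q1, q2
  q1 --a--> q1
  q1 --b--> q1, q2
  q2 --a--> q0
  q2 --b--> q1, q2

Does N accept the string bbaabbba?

Start: {q0}
read b: {q0, q1, q2}
read b: {q0, q1, q2}
read a: {q0, q1}
read a: {q1}
read b: {q1, q2}
read b: {q1, q2}
read b: {q1, q2}
read a: {q0, q1}
Reachable ∩ accepting = {q0} — nonempty.

accepted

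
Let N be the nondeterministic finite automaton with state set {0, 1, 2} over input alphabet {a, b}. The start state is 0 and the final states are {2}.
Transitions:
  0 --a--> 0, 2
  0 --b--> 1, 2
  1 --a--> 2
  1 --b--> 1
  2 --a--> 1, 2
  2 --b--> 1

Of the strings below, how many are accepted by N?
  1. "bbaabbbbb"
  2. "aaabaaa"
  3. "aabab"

"bbaabbbbb": rejected
"aaabaaa": accepted
"aabab": rejected

1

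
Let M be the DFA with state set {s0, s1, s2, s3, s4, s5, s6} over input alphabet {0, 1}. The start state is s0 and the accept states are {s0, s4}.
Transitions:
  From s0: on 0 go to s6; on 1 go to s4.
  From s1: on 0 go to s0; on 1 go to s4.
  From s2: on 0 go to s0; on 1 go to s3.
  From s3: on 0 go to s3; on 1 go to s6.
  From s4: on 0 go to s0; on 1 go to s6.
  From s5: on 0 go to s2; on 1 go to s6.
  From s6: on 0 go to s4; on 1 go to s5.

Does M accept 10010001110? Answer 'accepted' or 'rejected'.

rejected

s0 --1--> s4
s4 --0--> s0
s0 --0--> s6
s6 --1--> s5
s5 --0--> s2
s2 --0--> s0
s0 --0--> s6
s6 --1--> s5
s5 --1--> s6
s6 --1--> s5
s5 --0--> s2
End in state s2, which is not an accepting state.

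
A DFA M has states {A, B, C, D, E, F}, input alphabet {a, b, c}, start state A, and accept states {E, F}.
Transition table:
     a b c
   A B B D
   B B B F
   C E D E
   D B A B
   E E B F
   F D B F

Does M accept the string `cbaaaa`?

A --c--> D
D --b--> A
A --a--> B
B --a--> B
B --a--> B
B --a--> B
End in state B, which is not an accepting state.

rejected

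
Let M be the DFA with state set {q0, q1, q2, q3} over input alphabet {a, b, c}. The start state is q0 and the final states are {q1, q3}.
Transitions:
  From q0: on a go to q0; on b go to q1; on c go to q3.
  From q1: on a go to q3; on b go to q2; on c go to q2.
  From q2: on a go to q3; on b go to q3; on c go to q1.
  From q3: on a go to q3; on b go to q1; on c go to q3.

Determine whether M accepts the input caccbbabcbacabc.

q0 --c--> q3
q3 --a--> q3
q3 --c--> q3
q3 --c--> q3
q3 --b--> q1
q1 --b--> q2
q2 --a--> q3
q3 --b--> q1
q1 --c--> q2
q2 --b--> q3
q3 --a--> q3
q3 --c--> q3
q3 --a--> q3
q3 --b--> q1
q1 --c--> q2
End in state q2, which is not an accepting state.

rejected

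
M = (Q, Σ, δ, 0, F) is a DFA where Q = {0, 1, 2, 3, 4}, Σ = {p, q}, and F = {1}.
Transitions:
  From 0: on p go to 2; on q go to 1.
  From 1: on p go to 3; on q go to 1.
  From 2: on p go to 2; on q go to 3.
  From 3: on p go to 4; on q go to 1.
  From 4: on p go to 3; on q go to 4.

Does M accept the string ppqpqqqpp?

rejected

0 --p--> 2
2 --p--> 2
2 --q--> 3
3 --p--> 4
4 --q--> 4
4 --q--> 4
4 --q--> 4
4 --p--> 3
3 --p--> 4
End in state 4, which is not an accepting state.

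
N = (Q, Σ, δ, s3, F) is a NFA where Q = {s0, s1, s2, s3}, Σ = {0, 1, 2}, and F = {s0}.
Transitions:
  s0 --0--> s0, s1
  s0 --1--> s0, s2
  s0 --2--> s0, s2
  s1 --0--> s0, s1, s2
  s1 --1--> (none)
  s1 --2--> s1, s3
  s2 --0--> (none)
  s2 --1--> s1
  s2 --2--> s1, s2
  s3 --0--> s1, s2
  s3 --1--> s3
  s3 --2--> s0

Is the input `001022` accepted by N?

Start: {s3}
read 0: {s1, s2}
read 0: {s0, s1, s2}
read 1: {s0, s1, s2}
read 0: {s0, s1, s2}
read 2: {s0, s1, s2, s3}
read 2: {s0, s1, s2, s3}
Reachable ∩ accepting = {s0} — nonempty.

accepted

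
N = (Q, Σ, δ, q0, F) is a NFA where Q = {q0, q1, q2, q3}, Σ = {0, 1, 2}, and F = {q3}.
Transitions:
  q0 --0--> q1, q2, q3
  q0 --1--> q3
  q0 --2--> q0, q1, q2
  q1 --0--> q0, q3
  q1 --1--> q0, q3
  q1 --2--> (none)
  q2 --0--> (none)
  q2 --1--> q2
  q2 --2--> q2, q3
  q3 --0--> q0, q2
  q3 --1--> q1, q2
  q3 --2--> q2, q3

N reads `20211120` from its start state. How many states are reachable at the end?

Start: {q0}
read 2: {q0, q1, q2}
read 0: {q0, q1, q2, q3}
read 2: {q0, q1, q2, q3}
read 1: {q0, q1, q2, q3}
read 1: {q0, q1, q2, q3}
read 1: {q0, q1, q2, q3}
read 2: {q0, q1, q2, q3}
read 0: {q0, q1, q2, q3}
Final reachable set {q0, q1, q2, q3} has 4 states.

4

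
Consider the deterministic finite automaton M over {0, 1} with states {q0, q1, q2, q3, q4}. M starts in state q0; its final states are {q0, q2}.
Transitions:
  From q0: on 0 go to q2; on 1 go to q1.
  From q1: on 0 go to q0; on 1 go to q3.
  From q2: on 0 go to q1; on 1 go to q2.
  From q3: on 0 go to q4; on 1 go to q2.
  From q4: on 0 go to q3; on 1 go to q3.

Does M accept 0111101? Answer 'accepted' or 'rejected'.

rejected

q0 --0--> q2
q2 --1--> q2
q2 --1--> q2
q2 --1--> q2
q2 --1--> q2
q2 --0--> q1
q1 --1--> q3
End in state q3, which is not an accepting state.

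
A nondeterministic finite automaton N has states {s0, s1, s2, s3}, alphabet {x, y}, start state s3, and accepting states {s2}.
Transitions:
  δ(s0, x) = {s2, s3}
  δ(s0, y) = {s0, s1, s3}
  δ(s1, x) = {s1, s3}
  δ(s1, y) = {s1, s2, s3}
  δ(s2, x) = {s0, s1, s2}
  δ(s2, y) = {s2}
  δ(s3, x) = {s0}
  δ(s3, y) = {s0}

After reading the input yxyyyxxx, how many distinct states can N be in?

Start: {s3}
read y: {s0}
read x: {s2, s3}
read y: {s0, s2}
read y: {s0, s1, s2, s3}
read y: {s0, s1, s2, s3}
read x: {s0, s1, s2, s3}
read x: {s0, s1, s2, s3}
read x: {s0, s1, s2, s3}
Final reachable set {s0, s1, s2, s3} has 4 states.

4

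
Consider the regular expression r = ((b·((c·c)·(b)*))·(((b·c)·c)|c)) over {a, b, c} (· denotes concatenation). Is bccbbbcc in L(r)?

Split as bccbb·bcc: (b·((c·c)·(b)*)) matches bccbb and (((b·c)·c)|c) matches bcc.

yes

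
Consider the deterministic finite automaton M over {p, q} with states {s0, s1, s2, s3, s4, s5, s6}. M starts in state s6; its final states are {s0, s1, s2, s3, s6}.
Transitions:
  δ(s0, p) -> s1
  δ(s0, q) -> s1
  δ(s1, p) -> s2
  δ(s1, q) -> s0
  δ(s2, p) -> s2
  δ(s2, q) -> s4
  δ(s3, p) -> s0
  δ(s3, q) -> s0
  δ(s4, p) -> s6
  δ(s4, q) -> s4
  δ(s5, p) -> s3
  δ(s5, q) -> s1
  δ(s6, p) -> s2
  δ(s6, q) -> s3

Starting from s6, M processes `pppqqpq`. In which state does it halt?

s3

s6 --p--> s2
s2 --p--> s2
s2 --p--> s2
s2 --q--> s4
s4 --q--> s4
s4 --p--> s6
s6 --q--> s3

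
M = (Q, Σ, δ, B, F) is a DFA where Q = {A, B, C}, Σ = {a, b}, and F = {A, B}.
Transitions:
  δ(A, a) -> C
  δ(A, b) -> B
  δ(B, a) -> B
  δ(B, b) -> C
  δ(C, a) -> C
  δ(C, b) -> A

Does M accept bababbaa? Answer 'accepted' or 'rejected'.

accepted

B --b--> C
C --a--> C
C --b--> A
A --a--> C
C --b--> A
A --b--> B
B --a--> B
B --a--> B
End in state B, which is an accepting state.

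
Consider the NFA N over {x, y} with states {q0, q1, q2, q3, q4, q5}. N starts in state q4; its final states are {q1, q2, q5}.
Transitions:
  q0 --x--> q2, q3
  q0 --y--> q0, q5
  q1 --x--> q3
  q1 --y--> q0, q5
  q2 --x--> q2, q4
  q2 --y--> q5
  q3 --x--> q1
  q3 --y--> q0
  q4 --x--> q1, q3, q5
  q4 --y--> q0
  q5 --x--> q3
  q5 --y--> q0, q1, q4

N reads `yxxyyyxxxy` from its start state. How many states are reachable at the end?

Start: {q4}
read y: {q0}
read x: {q2, q3}
read x: {q1, q2, q4}
read y: {q0, q5}
read y: {q0, q1, q4, q5}
read y: {q0, q1, q4, q5}
read x: {q1, q2, q3, q5}
read x: {q1, q2, q3, q4}
read x: {q1, q2, q3, q4, q5}
read y: {q0, q1, q4, q5}
Final reachable set {q0, q1, q4, q5} has 4 states.

4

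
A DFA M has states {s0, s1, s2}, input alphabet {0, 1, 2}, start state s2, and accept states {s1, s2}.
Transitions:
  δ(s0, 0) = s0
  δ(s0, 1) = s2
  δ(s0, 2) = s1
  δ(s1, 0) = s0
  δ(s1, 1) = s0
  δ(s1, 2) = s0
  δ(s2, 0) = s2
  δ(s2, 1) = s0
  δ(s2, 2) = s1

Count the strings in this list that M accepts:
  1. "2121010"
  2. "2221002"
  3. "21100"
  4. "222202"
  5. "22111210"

4

"2121010": accepted
"2221002": accepted
"21100": accepted
"222202": accepted
"22111210": rejected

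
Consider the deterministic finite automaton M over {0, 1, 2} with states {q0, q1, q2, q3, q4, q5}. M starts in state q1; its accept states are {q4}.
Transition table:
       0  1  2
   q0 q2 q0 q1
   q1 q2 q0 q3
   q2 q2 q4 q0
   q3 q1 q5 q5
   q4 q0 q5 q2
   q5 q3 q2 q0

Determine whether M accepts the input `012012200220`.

q1 --0--> q2
q2 --1--> q4
q4 --2--> q2
q2 --0--> q2
q2 --1--> q4
q4 --2--> q2
q2 --2--> q0
q0 --0--> q2
q2 --0--> q2
q2 --2--> q0
q0 --2--> q1
q1 --0--> q2
End in state q2, which is not an accepting state.

rejected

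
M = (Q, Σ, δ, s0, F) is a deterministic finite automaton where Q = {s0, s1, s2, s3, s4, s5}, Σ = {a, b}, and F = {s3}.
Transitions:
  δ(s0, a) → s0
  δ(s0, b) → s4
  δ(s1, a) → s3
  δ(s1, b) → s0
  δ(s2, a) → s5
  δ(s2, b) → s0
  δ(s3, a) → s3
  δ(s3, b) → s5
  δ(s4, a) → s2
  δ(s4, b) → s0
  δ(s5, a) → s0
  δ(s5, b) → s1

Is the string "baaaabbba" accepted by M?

rejected

s0 --b--> s4
s4 --a--> s2
s2 --a--> s5
s5 --a--> s0
s0 --a--> s0
s0 --b--> s4
s4 --b--> s0
s0 --b--> s4
s4 --a--> s2
End in state s2, which is not an accepting state.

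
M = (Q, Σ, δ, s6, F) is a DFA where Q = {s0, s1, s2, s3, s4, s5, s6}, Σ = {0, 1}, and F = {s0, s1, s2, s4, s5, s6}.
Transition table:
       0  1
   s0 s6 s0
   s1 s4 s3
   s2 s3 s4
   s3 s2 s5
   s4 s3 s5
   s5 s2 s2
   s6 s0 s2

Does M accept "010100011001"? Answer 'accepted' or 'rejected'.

accepted

s6 --0--> s0
s0 --1--> s0
s0 --0--> s6
s6 --1--> s2
s2 --0--> s3
s3 --0--> s2
s2 --0--> s3
s3 --1--> s5
s5 --1--> s2
s2 --0--> s3
s3 --0--> s2
s2 --1--> s4
End in state s4, which is an accepting state.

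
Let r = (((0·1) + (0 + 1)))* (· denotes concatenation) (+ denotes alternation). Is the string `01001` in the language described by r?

yes

Split into 5 pieces 0 · 1 · 0 · 0 · 1; each matches ((0·1)+(0+1)).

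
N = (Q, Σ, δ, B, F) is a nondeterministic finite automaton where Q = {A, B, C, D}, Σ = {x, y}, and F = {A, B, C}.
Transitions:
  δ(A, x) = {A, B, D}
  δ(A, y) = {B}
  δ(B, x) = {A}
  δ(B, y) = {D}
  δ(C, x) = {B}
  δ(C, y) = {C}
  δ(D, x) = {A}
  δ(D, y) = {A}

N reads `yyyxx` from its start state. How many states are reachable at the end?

Start: {B}
read y: {D}
read y: {A}
read y: {B}
read x: {A}
read x: {A, B, D}
Final reachable set {A, B, D} has 3 states.

3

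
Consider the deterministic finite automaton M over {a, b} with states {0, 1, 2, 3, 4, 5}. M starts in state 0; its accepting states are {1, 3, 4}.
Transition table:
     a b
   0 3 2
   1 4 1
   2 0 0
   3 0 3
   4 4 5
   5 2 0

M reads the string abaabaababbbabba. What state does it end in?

3

0 --a--> 3
3 --b--> 3
3 --a--> 0
0 --a--> 3
3 --b--> 3
3 --a--> 0
0 --a--> 3
3 --b--> 3
3 --a--> 0
0 --b--> 2
2 --b--> 0
0 --b--> 2
2 --a--> 0
0 --b--> 2
2 --b--> 0
0 --a--> 3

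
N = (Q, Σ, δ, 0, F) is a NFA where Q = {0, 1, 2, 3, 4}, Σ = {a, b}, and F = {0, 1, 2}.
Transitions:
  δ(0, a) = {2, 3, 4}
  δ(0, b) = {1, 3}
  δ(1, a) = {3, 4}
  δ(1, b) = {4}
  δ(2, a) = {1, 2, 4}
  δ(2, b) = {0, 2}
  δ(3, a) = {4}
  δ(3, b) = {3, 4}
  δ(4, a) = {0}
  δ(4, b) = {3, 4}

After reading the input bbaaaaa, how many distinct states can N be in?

Start: {0}
read b: {1, 3}
read b: {3, 4}
read a: {0, 4}
read a: {0, 2, 3, 4}
read a: {0, 1, 2, 3, 4}
read a: {0, 1, 2, 3, 4}
read a: {0, 1, 2, 3, 4}
Final reachable set {0, 1, 2, 3, 4} has 5 states.

5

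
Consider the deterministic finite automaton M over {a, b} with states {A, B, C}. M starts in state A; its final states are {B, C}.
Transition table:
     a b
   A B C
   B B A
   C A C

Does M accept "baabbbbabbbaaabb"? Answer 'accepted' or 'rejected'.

accepted

A --b--> C
C --a--> A
A --a--> B
B --b--> A
A --b--> C
C --b--> C
C --b--> C
C --a--> A
A --b--> C
C --b--> C
C --b--> C
C --a--> A
A --a--> B
B --a--> B
B --b--> A
A --b--> C
End in state C, which is an accepting state.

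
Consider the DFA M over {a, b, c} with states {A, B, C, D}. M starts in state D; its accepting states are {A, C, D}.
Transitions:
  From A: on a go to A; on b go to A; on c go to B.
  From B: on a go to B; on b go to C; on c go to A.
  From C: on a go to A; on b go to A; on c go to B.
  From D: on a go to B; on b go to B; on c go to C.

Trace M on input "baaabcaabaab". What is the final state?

D --b--> B
B --a--> B
B --a--> B
B --a--> B
B --b--> C
C --c--> B
B --a--> B
B --a--> B
B --b--> C
C --a--> A
A --a--> A
A --b--> A

A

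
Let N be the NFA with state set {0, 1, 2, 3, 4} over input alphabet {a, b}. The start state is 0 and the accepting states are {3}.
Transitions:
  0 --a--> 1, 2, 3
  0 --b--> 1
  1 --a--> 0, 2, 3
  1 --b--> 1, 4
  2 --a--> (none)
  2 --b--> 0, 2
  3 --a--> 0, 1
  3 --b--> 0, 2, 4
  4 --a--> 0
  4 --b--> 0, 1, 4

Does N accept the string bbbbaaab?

Start: {0}
read b: {1}
read b: {1, 4}
read b: {0, 1, 4}
read b: {0, 1, 4}
read a: {0, 1, 2, 3}
read a: {0, 1, 2, 3}
read a: {0, 1, 2, 3}
read b: {0, 1, 2, 4}
Reachable ∩ accepting = {} — empty.

rejected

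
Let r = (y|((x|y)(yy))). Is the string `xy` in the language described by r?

no

Neither y nor ((x|y)(yy)) matches xy.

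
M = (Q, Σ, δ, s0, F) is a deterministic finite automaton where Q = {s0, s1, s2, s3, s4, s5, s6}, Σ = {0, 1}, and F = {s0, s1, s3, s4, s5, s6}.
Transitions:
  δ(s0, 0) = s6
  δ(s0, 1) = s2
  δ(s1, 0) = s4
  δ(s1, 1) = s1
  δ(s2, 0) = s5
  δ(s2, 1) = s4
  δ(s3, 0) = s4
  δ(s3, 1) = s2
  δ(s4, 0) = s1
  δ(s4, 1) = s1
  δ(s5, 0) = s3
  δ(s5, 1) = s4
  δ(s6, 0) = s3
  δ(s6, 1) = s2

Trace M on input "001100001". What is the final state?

s0 --0--> s6
s6 --0--> s3
s3 --1--> s2
s2 --1--> s4
s4 --0--> s1
s1 --0--> s4
s4 --0--> s1
s1 --0--> s4
s4 --1--> s1

s1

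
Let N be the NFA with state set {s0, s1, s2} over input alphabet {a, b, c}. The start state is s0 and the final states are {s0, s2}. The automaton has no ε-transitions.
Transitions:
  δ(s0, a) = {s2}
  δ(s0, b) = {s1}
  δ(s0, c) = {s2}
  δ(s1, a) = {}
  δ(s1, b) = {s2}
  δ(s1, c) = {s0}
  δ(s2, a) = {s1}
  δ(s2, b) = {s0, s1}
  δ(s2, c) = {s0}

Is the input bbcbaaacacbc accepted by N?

Start: {s0}
read b: {s1}
read b: {s2}
read c: {s0}
read b: {s1}
read a: {}
The reachable set is empty and stays empty for the remaining 7 symbols.
Reachable ∩ accepting = {} — empty.

rejected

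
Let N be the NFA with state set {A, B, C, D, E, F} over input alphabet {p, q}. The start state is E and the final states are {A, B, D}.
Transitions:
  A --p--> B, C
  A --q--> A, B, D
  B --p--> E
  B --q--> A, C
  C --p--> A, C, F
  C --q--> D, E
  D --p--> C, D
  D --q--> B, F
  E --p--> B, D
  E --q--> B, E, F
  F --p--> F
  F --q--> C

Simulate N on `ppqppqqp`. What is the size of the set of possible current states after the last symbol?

Start: {E}
read p: {B, D}
read p: {C, D, E}
read q: {B, D, E, F}
read p: {B, C, D, E, F}
read p: {A, B, C, D, E, F}
read q: {A, B, C, D, E, F}
read q: {A, B, C, D, E, F}
read p: {A, B, C, D, E, F}
Final reachable set {A, B, C, D, E, F} has 6 states.

6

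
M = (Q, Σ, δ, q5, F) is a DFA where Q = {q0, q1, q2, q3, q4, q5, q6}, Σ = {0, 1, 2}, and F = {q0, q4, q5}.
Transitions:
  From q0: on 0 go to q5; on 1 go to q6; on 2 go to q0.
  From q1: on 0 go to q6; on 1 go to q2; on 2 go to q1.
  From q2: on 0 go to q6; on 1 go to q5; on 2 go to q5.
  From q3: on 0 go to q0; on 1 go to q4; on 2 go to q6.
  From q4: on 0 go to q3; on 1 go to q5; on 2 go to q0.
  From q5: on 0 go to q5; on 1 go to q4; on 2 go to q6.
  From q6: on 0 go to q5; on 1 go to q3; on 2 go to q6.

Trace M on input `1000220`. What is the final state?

q5

q5 --1--> q4
q4 --0--> q3
q3 --0--> q0
q0 --0--> q5
q5 --2--> q6
q6 --2--> q6
q6 --0--> q5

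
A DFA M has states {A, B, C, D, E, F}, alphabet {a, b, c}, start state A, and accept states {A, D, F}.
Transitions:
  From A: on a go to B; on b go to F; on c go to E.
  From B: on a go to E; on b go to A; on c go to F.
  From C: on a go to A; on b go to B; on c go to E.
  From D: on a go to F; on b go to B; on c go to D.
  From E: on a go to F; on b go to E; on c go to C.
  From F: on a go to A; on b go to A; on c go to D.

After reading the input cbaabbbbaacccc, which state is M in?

A --c--> E
E --b--> E
E --a--> F
F --a--> A
A --b--> F
F --b--> A
A --b--> F
F --b--> A
A --a--> B
B --a--> E
E --c--> C
C --c--> E
E --c--> C
C --c--> E

E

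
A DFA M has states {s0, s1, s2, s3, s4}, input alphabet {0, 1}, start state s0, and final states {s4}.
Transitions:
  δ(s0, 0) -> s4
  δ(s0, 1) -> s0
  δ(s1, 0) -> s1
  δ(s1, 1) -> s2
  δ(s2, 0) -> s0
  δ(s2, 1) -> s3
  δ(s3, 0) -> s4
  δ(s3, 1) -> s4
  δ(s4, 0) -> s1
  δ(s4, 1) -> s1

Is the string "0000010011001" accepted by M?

rejected

s0 --0--> s4
s4 --0--> s1
s1 --0--> s1
s1 --0--> s1
s1 --0--> s1
s1 --1--> s2
s2 --0--> s0
s0 --0--> s4
s4 --1--> s1
s1 --1--> s2
s2 --0--> s0
s0 --0--> s4
s4 --1--> s1
End in state s1, which is not an accepting state.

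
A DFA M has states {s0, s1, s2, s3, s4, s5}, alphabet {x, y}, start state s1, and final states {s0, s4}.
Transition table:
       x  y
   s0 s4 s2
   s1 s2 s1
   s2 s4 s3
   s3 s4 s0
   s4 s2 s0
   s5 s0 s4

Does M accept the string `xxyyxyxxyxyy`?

rejected

s1 --x--> s2
s2 --x--> s4
s4 --y--> s0
s0 --y--> s2
s2 --x--> s4
s4 --y--> s0
s0 --x--> s4
s4 --x--> s2
s2 --y--> s3
s3 --x--> s4
s4 --y--> s0
s0 --y--> s2
End in state s2, which is not an accepting state.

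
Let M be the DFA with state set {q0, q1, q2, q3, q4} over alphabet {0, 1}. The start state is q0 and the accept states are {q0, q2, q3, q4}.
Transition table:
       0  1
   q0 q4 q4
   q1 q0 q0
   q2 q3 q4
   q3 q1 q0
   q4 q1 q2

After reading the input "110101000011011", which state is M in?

q0 --1--> q4
q4 --1--> q2
q2 --0--> q3
q3 --1--> q0
q0 --0--> q4
q4 --1--> q2
q2 --0--> q3
q3 --0--> q1
q1 --0--> q0
q0 --0--> q4
q4 --1--> q2
q2 --1--> q4
q4 --0--> q1
q1 --1--> q0
q0 --1--> q4

q4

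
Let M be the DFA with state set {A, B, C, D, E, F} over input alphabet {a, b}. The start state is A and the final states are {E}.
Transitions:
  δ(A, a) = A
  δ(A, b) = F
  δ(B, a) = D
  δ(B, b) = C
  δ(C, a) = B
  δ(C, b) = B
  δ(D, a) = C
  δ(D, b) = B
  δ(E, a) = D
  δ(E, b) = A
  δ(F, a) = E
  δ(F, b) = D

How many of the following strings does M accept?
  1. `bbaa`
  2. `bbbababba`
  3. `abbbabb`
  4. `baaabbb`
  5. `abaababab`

0

`bbaa`: rejected
`bbbababba`: rejected
`abbbabb`: rejected
`baaabbb`: rejected
`abaababab`: rejected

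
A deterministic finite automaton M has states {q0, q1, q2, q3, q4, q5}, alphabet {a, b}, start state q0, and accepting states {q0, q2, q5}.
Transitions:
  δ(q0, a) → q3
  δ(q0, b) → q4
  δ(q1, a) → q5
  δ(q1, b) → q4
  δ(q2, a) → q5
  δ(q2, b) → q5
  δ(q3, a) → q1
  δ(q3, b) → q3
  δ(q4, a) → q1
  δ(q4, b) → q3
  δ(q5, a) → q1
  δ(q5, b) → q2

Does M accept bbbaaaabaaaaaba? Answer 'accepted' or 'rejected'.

accepted

q0 --b--> q4
q4 --b--> q3
q3 --b--> q3
q3 --a--> q1
q1 --a--> q5
q5 --a--> q1
q1 --a--> q5
q5 --b--> q2
q2 --a--> q5
q5 --a--> q1
q1 --a--> q5
q5 --a--> q1
q1 --a--> q5
q5 --b--> q2
q2 --a--> q5
End in state q5, which is an accepting state.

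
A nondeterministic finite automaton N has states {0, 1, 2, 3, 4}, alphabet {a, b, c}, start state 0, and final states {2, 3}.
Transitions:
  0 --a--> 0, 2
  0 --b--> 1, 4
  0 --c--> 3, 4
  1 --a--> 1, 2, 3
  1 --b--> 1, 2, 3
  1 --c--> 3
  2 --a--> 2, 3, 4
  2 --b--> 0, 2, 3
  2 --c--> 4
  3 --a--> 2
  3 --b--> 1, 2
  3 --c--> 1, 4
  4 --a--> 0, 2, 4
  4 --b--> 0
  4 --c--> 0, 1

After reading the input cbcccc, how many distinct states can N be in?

4

Start: {0}
read c: {3, 4}
read b: {0, 1, 2}
read c: {3, 4}
read c: {0, 1, 4}
read c: {0, 1, 3, 4}
read c: {0, 1, 3, 4}
Final reachable set {0, 1, 3, 4} has 4 states.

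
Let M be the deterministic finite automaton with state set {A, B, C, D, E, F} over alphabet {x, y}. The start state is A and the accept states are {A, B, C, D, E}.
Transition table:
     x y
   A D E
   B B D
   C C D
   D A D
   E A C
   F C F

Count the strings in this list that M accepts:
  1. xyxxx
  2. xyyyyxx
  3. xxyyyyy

3

xyxxx: accepted
xyyyyxx: accepted
xxyyyyy: accepted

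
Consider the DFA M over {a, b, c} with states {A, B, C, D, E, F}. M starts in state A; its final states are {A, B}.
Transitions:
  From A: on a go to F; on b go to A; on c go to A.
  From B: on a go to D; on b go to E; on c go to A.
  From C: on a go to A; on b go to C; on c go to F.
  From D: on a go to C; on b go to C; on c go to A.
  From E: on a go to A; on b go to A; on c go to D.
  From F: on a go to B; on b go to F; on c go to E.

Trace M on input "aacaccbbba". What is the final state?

A --a--> F
F --a--> B
B --c--> A
A --a--> F
F --c--> E
E --c--> D
D --b--> C
C --b--> C
C --b--> C
C --a--> A

A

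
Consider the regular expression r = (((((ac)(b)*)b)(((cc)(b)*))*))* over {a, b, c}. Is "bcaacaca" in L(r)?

bcaacaca cannot be split into zero or more pieces each matching ((((ac)(b)*)b)(((cc)(b)*))*).

no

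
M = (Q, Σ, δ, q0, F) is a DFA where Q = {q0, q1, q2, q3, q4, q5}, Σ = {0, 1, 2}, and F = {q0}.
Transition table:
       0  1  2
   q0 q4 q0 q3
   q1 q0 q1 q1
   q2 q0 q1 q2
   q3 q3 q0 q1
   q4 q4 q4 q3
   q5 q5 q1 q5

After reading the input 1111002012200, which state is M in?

q4

q0 --1--> q0
q0 --1--> q0
q0 --1--> q0
q0 --1--> q0
q0 --0--> q4
q4 --0--> q4
q4 --2--> q3
q3 --0--> q3
q3 --1--> q0
q0 --2--> q3
q3 --2--> q1
q1 --0--> q0
q0 --0--> q4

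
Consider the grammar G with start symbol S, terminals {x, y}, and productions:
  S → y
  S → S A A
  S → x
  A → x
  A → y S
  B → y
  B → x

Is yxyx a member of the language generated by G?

S ⇒ SAA ⇒ yAA ⇒ yxA ⇒ yxyS ⇒ yxyx

yes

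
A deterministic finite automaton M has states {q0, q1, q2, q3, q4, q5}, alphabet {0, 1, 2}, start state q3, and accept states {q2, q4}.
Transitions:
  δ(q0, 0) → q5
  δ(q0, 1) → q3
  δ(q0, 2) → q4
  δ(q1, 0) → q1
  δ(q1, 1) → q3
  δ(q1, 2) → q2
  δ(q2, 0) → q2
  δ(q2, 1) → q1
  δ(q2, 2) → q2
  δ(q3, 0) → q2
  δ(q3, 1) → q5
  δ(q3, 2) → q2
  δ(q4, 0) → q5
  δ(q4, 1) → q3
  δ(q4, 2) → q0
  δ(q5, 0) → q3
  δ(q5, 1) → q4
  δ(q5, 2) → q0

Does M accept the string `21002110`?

q3 --2--> q2
q2 --1--> q1
q1 --0--> q1
q1 --0--> q1
q1 --2--> q2
q2 --1--> q1
q1 --1--> q3
q3 --0--> q2
End in state q2, which is an accepting state.

accepted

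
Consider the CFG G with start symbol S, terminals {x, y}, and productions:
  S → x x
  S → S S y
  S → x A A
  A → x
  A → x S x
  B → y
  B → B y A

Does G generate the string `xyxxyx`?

no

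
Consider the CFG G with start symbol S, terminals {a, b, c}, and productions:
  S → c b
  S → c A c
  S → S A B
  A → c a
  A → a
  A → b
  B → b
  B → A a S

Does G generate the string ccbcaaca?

no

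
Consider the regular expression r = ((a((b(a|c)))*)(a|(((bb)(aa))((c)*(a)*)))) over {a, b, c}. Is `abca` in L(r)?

Split as abc·a: (a((b(a|c)))*) matches abc and (a|(((bb)(aa))((c)*(a)*))) matches a.

yes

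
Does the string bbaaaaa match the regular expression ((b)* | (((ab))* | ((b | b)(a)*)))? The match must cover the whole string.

Neither (b)* nor (((ab))*|((b|b)(a)*)) matches bbaaaaa.

no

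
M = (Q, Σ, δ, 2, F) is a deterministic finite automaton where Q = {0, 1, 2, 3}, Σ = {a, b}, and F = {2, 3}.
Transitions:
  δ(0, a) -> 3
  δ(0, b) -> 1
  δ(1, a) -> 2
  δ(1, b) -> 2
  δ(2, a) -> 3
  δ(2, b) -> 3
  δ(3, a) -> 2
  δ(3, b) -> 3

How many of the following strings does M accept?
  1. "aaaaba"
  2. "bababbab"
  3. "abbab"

3

"aaaaba": accepted
"bababbab": accepted
"abbab": accepted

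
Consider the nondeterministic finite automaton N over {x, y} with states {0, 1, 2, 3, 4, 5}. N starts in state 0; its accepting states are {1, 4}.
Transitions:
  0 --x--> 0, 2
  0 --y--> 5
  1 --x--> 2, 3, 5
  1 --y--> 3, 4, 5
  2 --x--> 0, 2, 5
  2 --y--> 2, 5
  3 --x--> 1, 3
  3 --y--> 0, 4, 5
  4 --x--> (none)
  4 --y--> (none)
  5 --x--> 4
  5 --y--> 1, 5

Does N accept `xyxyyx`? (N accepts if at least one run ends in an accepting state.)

Start: {0}
read x: {0, 2}
read y: {2, 5}
read x: {0, 2, 4, 5}
read y: {1, 2, 5}
read y: {1, 2, 3, 4, 5}
read x: {0, 1, 2, 3, 4, 5}
Reachable ∩ accepting = {1, 4} — nonempty.

accepted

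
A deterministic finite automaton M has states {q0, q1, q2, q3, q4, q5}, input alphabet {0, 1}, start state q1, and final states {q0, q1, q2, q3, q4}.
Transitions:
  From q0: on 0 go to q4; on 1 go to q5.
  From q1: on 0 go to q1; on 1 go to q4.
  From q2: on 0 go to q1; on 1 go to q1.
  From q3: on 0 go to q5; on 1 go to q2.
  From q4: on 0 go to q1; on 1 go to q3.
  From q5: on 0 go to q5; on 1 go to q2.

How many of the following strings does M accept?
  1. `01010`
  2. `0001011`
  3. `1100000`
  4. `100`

`01010`: accepted
`0001011`: accepted
`1100000`: rejected
`100`: accepted

3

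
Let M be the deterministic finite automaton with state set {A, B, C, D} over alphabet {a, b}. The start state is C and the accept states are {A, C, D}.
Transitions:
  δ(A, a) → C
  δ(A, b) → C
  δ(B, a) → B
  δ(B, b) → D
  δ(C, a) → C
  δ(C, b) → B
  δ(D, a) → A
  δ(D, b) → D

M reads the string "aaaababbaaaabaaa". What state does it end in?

B

C --a--> C
C --a--> C
C --a--> C
C --a--> C
C --b--> B
B --a--> B
B --b--> D
D --b--> D
D --a--> A
A --a--> C
C --a--> C
C --a--> C
C --b--> B
B --a--> B
B --a--> B
B --a--> B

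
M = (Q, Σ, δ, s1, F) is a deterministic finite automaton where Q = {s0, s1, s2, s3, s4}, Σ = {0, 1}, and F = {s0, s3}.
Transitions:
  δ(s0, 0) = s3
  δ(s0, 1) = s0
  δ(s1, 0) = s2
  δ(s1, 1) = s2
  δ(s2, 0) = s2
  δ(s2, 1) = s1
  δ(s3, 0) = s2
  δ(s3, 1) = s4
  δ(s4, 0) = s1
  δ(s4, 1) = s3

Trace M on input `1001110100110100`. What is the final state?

s2

s1 --1--> s2
s2 --0--> s2
s2 --0--> s2
s2 --1--> s1
s1 --1--> s2
s2 --1--> s1
s1 --0--> s2
s2 --1--> s1
s1 --0--> s2
s2 --0--> s2
s2 --1--> s1
s1 --1--> s2
s2 --0--> s2
s2 --1--> s1
s1 --0--> s2
s2 --0--> s2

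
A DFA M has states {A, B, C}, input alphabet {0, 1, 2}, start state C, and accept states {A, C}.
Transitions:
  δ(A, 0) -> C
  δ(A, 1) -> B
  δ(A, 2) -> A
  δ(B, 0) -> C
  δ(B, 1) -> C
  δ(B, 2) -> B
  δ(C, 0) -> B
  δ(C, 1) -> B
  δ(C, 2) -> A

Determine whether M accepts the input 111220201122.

accepted

C --1--> B
B --1--> C
C --1--> B
B --2--> B
B --2--> B
B --0--> C
C --2--> A
A --0--> C
C --1--> B
B --1--> C
C --2--> A
A --2--> A
End in state A, which is an accepting state.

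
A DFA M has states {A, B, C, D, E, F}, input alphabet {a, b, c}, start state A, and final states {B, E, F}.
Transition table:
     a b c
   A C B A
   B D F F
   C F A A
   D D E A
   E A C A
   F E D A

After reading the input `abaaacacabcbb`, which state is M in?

A --a--> C
C --b--> A
A --a--> C
C --a--> F
F --a--> E
E --c--> A
A --a--> C
C --c--> A
A --a--> C
C --b--> A
A --c--> A
A --b--> B
B --b--> F

F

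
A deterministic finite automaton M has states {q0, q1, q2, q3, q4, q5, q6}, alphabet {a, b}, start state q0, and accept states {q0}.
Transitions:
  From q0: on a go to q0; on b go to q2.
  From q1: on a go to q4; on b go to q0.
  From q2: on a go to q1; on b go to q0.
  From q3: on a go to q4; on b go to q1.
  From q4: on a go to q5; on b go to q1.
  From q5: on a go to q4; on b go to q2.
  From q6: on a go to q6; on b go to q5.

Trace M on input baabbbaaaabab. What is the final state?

q1

q0 --b--> q2
q2 --a--> q1
q1 --a--> q4
q4 --b--> q1
q1 --b--> q0
q0 --b--> q2
q2 --a--> q1
q1 --a--> q4
q4 --a--> q5
q5 --a--> q4
q4 --b--> q1
q1 --a--> q4
q4 --b--> q1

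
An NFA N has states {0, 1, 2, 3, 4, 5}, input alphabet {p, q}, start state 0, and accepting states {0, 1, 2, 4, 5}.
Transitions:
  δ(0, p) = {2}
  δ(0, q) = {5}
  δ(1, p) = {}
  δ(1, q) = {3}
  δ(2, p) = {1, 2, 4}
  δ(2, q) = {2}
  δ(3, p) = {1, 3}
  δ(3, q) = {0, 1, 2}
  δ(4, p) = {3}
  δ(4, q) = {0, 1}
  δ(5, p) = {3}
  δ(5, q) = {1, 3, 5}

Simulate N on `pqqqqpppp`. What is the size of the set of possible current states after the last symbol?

4

Start: {0}
read p: {2}
read q: {2}
read q: {2}
read q: {2}
read q: {2}
read p: {1, 2, 4}
read p: {1, 2, 3, 4}
read p: {1, 2, 3, 4}
read p: {1, 2, 3, 4}
Final reachable set {1, 2, 3, 4} has 4 states.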